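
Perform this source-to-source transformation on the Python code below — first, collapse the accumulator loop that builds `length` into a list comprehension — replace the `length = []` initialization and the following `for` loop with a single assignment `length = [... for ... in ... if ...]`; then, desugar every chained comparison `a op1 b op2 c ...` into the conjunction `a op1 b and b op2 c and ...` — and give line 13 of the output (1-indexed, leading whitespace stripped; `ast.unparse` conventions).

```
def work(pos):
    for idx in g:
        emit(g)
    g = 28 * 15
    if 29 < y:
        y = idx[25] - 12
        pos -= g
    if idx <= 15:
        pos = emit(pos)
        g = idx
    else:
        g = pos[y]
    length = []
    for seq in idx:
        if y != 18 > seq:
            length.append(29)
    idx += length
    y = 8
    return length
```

length = [29 for seq in idx if y != 18 and 18 > seq]

Transformed code:
def work(pos):
    for idx in g:
        emit(g)
    g = 28 * 15
    if 29 < y:
        y = idx[25] - 12
        pos -= g
    if idx <= 15:
        pos = emit(pos)
        g = idx
    else:
        g = pos[y]
    length = [29 for seq in idx if y != 18 and 18 > seq]
    idx += length
    y = 8
    return length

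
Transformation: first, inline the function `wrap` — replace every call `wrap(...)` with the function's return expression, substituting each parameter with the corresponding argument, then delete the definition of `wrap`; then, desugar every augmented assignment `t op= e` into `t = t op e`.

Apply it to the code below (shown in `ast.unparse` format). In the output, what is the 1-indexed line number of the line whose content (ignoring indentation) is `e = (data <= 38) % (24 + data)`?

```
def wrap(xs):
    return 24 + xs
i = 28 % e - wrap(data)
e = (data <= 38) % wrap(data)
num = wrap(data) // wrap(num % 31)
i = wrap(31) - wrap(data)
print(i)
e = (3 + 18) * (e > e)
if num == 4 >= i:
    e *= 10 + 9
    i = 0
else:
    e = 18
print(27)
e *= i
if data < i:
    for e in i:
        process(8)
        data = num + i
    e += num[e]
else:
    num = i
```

Transformed code:
i = 28 % e - (24 + data)
e = (data <= 38) % (24 + data)
num = (24 + data) // (24 + num % 31)
i = 24 + 31 - (24 + data)
print(i)
e = (3 + 18) * (e > e)
if num == 4 >= i:
    e = e * (10 + 9)
    i = 0
else:
    e = 18
print(27)
e = e * i
if data < i:
    for e in i:
        process(8)
        data = num + i
    e = e + num[e]
else:
    num = i

2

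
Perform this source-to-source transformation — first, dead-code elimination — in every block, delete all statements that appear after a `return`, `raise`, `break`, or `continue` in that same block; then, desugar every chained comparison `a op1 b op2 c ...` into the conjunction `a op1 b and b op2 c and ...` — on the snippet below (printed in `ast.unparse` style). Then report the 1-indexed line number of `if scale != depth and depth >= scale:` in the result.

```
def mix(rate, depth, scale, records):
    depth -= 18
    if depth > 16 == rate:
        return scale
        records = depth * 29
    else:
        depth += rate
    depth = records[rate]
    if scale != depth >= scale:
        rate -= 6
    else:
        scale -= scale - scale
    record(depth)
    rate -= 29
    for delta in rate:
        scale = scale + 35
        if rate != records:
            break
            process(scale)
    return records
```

8

Transformed code:
def mix(rate, depth, scale, records):
    depth -= 18
    if depth > 16 and 16 == rate:
        return scale
    else:
        depth += rate
    depth = records[rate]
    if scale != depth and depth >= scale:
        rate -= 6
    else:
        scale -= scale - scale
    record(depth)
    rate -= 29
    for delta in rate:
        scale = scale + 35
        if rate != records:
            break
    return records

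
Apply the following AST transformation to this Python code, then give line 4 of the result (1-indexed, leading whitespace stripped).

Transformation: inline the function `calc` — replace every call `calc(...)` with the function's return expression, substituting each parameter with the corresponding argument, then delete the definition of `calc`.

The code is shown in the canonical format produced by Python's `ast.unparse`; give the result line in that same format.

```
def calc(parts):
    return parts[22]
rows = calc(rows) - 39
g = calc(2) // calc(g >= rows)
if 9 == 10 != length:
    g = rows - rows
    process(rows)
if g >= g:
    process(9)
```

g = rows - rows

Transformed code:
rows = rows[22] - 39
g = 2[22] // (g >= rows)[22]
if 9 == 10 != length:
    g = rows - rows
    process(rows)
if g >= g:
    process(9)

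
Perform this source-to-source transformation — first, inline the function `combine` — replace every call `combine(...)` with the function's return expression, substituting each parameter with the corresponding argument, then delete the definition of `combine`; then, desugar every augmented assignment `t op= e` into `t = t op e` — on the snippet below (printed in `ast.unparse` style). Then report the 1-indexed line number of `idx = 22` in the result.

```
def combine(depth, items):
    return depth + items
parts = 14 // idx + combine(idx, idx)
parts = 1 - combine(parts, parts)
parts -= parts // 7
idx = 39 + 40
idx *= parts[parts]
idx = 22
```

Transformed code:
parts = 14 // idx + (idx + idx)
parts = 1 - (parts + parts)
parts = parts - parts // 7
idx = 39 + 40
idx = idx * parts[parts]
idx = 22

6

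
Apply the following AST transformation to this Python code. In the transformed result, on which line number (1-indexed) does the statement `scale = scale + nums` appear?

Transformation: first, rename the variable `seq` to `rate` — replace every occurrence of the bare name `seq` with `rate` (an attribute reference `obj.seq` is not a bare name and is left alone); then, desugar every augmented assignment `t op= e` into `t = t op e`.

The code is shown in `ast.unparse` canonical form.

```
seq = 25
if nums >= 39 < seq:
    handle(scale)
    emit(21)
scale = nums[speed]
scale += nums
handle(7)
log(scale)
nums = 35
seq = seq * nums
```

6

Transformed code:
rate = 25
if nums >= 39 < rate:
    handle(scale)
    emit(21)
scale = nums[speed]
scale = scale + nums
handle(7)
log(scale)
nums = 35
rate = rate * nums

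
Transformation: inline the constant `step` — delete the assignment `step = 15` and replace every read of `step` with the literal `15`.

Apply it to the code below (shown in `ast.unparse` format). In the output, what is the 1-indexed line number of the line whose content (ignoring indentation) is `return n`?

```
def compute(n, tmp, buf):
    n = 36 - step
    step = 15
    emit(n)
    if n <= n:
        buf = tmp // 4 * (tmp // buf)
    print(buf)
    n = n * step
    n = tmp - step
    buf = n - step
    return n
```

10

Transformed code:
def compute(n, tmp, buf):
    n = 36 - 15
    emit(n)
    if n <= n:
        buf = tmp // 4 * (tmp // buf)
    print(buf)
    n = n * 15
    n = tmp - 15
    buf = n - 15
    return n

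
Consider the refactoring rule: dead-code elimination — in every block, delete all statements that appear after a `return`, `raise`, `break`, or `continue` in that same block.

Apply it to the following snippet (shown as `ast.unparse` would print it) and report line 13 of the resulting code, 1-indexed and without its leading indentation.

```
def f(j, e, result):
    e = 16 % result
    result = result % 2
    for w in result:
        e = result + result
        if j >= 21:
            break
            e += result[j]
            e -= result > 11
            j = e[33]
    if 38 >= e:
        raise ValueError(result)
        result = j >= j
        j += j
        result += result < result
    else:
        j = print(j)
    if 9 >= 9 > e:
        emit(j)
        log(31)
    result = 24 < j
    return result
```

Transformed code:
def f(j, e, result):
    e = 16 % result
    result = result % 2
    for w in result:
        e = result + result
        if j >= 21:
            break
    if 38 >= e:
        raise ValueError(result)
    else:
        j = print(j)
    if 9 >= 9 > e:
        emit(j)
        log(31)
    result = 24 < j
    return result

emit(j)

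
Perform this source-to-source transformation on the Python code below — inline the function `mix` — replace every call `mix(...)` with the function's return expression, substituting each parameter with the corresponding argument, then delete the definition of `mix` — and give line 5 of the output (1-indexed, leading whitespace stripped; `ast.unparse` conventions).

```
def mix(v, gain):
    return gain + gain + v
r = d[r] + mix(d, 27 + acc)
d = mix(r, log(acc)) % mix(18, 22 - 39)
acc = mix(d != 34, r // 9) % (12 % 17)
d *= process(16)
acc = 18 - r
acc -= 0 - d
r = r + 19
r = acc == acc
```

Transformed code:
r = d[r] + (27 + acc + (27 + acc) + d)
d = (log(acc) + log(acc) + r) % (22 - 39 + (22 - 39) + 18)
acc = (r // 9 + r // 9 + (d != 34)) % (12 % 17)
d *= process(16)
acc = 18 - r
acc -= 0 - d
r = r + 19
r = acc == acc

acc = 18 - r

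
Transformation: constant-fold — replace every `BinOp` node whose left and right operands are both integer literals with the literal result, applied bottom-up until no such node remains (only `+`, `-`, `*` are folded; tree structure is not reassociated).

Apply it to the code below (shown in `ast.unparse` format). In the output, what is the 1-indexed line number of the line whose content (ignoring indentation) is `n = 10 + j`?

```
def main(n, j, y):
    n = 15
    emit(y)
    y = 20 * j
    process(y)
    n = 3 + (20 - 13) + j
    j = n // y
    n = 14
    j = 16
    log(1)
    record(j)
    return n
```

Transformed code:
def main(n, j, y):
    n = 15
    emit(y)
    y = 20 * j
    process(y)
    n = 10 + j
    j = n // y
    n = 14
    j = 16
    log(1)
    record(j)
    return n

6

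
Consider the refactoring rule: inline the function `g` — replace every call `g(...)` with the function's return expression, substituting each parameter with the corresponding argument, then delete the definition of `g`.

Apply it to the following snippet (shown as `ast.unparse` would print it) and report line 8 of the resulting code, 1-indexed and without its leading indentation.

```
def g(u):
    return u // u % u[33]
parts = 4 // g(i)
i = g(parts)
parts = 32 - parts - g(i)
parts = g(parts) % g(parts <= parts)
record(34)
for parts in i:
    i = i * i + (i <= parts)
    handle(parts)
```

Transformed code:
parts = 4 // (i // i % i[33])
i = parts // parts % parts[33]
parts = 32 - parts - i // i % i[33]
parts = parts // parts % parts[33] % ((parts <= parts) // (parts <= parts) % (parts <= parts)[33])
record(34)
for parts in i:
    i = i * i + (i <= parts)
    handle(parts)

handle(parts)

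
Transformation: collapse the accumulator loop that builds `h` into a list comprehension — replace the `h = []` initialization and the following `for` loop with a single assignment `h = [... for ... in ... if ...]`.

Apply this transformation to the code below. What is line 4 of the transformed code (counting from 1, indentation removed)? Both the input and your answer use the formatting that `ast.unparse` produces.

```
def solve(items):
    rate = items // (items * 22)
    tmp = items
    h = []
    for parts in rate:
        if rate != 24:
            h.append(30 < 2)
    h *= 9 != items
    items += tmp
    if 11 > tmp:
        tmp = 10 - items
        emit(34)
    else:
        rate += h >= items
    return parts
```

Transformed code:
def solve(items):
    rate = items // (items * 22)
    tmp = items
    h = [30 < 2 for parts in rate if rate != 24]
    h *= 9 != items
    items += tmp
    if 11 > tmp:
        tmp = 10 - items
        emit(34)
    else:
        rate += h >= items
    return parts

h = [30 < 2 for parts in rate if rate != 24]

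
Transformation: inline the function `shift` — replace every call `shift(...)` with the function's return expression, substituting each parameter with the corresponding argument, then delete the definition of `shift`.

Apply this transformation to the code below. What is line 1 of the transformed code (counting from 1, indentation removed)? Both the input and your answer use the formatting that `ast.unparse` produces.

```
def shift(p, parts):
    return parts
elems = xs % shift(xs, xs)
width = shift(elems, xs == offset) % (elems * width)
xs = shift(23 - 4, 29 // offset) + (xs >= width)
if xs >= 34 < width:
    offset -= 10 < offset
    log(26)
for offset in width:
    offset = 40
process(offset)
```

Transformed code:
elems = xs % xs
width = (xs == offset) % (elems * width)
xs = 29 // offset + (xs >= width)
if xs >= 34 < width:
    offset -= 10 < offset
    log(26)
for offset in width:
    offset = 40
process(offset)

elems = xs % xs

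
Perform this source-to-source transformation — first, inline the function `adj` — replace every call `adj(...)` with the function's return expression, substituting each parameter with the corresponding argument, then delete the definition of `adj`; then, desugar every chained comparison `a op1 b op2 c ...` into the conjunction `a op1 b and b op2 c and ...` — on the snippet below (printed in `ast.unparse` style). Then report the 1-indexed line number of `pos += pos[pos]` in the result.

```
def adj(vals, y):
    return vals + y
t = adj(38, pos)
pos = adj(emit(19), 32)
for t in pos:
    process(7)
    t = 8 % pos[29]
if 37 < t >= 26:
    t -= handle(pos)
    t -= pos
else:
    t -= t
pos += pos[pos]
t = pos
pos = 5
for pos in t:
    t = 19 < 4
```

Transformed code:
t = 38 + pos
pos = emit(19) + 32
for t in pos:
    process(7)
    t = 8 % pos[29]
if 37 < t and t >= 26:
    t -= handle(pos)
    t -= pos
else:
    t -= t
pos += pos[pos]
t = pos
pos = 5
for pos in t:
    t = 19 < 4

11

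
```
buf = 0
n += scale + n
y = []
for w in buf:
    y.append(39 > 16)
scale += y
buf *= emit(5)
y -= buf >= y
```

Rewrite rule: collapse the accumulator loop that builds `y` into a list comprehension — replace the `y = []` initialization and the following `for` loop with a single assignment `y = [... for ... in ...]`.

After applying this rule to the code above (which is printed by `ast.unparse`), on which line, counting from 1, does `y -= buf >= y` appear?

Transformed code:
buf = 0
n += scale + n
y = [39 > 16 for w in buf]
scale += y
buf *= emit(5)
y -= buf >= y

6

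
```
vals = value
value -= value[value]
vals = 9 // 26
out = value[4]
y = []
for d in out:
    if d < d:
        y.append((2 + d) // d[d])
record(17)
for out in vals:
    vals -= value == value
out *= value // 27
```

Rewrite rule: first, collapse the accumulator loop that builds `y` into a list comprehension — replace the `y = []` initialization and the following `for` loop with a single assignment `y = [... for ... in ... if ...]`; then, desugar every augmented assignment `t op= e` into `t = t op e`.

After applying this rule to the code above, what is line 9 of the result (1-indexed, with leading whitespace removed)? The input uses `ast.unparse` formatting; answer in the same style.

out = out * (value // 27)

Transformed code:
vals = value
value = value - value[value]
vals = 9 // 26
out = value[4]
y = [(2 + d) // d[d] for d in out if d < d]
record(17)
for out in vals:
    vals = vals - (value == value)
out = out * (value // 27)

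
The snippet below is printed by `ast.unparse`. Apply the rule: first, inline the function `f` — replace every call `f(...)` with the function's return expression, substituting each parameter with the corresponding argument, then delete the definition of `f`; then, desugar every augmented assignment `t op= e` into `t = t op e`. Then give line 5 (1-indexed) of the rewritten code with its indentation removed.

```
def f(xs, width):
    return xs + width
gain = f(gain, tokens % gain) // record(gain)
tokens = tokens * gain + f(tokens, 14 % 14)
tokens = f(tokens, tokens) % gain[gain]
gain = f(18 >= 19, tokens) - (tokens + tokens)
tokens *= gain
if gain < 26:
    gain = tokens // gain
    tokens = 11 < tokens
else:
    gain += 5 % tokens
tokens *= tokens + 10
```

tokens = tokens * gain

Transformed code:
gain = (gain + tokens % gain) // record(gain)
tokens = tokens * gain + (tokens + 14 % 14)
tokens = (tokens + tokens) % gain[gain]
gain = (18 >= 19) + tokens - (tokens + tokens)
tokens = tokens * gain
if gain < 26:
    gain = tokens // gain
    tokens = 11 < tokens
else:
    gain = gain + 5 % tokens
tokens = tokens * (tokens + 10)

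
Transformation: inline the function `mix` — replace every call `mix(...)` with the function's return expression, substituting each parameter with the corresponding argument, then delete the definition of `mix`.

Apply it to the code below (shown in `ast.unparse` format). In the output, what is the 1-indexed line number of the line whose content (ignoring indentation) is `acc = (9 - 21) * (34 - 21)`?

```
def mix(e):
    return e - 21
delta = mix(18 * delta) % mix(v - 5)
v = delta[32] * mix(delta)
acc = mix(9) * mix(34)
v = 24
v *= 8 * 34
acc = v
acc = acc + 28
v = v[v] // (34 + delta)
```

3

Transformed code:
delta = (18 * delta - 21) % (v - 5 - 21)
v = delta[32] * (delta - 21)
acc = (9 - 21) * (34 - 21)
v = 24
v *= 8 * 34
acc = v
acc = acc + 28
v = v[v] // (34 + delta)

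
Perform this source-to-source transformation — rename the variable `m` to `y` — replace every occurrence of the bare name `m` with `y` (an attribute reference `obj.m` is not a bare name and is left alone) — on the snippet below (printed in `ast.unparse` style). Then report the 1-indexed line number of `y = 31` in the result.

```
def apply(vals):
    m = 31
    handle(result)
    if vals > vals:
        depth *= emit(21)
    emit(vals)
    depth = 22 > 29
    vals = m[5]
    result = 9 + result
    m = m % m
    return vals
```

2

Transformed code:
def apply(vals):
    y = 31
    handle(result)
    if vals > vals:
        depth *= emit(21)
    emit(vals)
    depth = 22 > 29
    vals = y[5]
    result = 9 + result
    y = y % y
    return vals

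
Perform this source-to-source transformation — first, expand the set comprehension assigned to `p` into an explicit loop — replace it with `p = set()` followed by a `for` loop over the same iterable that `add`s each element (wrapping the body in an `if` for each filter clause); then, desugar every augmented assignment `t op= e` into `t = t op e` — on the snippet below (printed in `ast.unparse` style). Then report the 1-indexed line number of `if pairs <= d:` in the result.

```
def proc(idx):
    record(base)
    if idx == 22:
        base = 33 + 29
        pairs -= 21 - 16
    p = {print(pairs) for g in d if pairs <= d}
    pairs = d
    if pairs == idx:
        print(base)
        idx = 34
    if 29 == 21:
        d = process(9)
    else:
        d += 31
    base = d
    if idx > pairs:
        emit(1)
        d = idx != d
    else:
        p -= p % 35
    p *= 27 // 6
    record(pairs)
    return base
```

Transformed code:
def proc(idx):
    record(base)
    if idx == 22:
        base = 33 + 29
        pairs = pairs - (21 - 16)
    p = set()
    for g in d:
        if pairs <= d:
            p.add(print(pairs))
    pairs = d
    if pairs == idx:
        print(base)
        idx = 34
    if 29 == 21:
        d = process(9)
    else:
        d = d + 31
    base = d
    if idx > pairs:
        emit(1)
        d = idx != d
    else:
        p = p - p % 35
    p = p * (27 // 6)
    record(pairs)
    return base

8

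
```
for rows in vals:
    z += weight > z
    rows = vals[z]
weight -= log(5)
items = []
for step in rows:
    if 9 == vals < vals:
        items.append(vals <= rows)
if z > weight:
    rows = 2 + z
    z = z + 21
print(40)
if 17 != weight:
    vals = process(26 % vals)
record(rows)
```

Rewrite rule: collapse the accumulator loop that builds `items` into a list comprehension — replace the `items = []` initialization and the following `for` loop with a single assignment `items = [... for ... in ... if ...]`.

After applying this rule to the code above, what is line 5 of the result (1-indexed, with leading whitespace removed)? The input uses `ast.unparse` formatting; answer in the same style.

Transformed code:
for rows in vals:
    z += weight > z
    rows = vals[z]
weight -= log(5)
items = [vals <= rows for step in rows if 9 == vals < vals]
if z > weight:
    rows = 2 + z
    z = z + 21
print(40)
if 17 != weight:
    vals = process(26 % vals)
record(rows)

items = [vals <= rows for step in rows if 9 == vals < vals]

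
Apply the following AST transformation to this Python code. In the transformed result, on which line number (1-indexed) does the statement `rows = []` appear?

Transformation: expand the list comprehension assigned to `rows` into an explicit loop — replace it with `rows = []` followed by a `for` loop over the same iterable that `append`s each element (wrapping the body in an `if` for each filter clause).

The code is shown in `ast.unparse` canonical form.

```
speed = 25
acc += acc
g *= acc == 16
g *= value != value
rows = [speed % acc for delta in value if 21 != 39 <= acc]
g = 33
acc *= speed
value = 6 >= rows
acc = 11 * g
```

5

Transformed code:
speed = 25
acc += acc
g *= acc == 16
g *= value != value
rows = []
for delta in value:
    if 21 != 39 <= acc:
        rows.append(speed % acc)
g = 33
acc *= speed
value = 6 >= rows
acc = 11 * g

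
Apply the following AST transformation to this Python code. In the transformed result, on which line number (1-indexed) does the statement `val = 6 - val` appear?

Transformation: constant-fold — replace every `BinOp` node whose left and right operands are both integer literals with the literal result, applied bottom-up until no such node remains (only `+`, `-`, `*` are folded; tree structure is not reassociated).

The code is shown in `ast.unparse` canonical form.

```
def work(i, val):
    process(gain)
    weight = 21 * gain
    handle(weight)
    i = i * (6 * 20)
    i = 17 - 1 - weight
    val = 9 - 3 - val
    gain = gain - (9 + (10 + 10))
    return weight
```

Transformed code:
def work(i, val):
    process(gain)
    weight = 21 * gain
    handle(weight)
    i = i * 120
    i = 16 - weight
    val = 6 - val
    gain = gain - 29
    return weight

7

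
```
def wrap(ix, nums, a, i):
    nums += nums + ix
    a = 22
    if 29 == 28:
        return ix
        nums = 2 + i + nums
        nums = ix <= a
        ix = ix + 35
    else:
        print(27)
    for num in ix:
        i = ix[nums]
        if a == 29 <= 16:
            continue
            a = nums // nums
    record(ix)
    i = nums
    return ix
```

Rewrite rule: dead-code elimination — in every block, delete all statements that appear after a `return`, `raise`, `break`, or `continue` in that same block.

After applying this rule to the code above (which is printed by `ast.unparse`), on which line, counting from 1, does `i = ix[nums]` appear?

9

Transformed code:
def wrap(ix, nums, a, i):
    nums += nums + ix
    a = 22
    if 29 == 28:
        return ix
    else:
        print(27)
    for num in ix:
        i = ix[nums]
        if a == 29 <= 16:
            continue
    record(ix)
    i = nums
    return ix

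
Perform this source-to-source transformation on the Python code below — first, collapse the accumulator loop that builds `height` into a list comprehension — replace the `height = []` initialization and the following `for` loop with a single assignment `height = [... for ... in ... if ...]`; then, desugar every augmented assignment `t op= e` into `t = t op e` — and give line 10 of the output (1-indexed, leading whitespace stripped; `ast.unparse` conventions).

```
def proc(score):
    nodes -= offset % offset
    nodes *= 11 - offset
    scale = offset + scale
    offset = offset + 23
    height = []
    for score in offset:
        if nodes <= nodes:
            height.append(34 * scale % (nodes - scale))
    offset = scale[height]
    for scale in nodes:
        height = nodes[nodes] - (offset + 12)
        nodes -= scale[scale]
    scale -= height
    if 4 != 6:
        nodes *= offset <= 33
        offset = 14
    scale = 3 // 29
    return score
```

nodes = nodes - scale[scale]

Transformed code:
def proc(score):
    nodes = nodes - offset % offset
    nodes = nodes * (11 - offset)
    scale = offset + scale
    offset = offset + 23
    height = [34 * scale % (nodes - scale) for score in offset if nodes <= nodes]
    offset = scale[height]
    for scale in nodes:
        height = nodes[nodes] - (offset + 12)
        nodes = nodes - scale[scale]
    scale = scale - height
    if 4 != 6:
        nodes = nodes * (offset <= 33)
        offset = 14
    scale = 3 // 29
    return score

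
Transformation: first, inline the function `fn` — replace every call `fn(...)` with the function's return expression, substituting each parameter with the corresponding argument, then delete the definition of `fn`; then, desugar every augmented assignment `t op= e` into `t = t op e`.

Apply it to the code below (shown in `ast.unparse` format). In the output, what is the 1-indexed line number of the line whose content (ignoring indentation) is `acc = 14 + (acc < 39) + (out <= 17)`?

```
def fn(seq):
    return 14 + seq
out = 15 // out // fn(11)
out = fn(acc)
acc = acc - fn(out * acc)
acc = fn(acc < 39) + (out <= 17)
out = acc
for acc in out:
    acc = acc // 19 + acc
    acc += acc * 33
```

Transformed code:
out = 15 // out // (14 + 11)
out = 14 + acc
acc = acc - (14 + out * acc)
acc = 14 + (acc < 39) + (out <= 17)
out = acc
for acc in out:
    acc = acc // 19 + acc
    acc = acc + acc * 33

4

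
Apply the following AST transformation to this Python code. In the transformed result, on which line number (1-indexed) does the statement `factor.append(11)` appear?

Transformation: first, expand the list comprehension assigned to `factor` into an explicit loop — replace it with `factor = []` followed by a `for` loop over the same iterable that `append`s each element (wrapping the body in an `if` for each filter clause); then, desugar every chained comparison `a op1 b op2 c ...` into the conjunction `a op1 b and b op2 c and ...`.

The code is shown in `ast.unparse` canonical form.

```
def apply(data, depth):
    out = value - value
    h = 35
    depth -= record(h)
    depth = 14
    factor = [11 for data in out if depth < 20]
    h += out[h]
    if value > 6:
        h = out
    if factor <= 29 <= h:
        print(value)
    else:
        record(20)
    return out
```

9

Transformed code:
def apply(data, depth):
    out = value - value
    h = 35
    depth -= record(h)
    depth = 14
    factor = []
    for data in out:
        if depth < 20:
            factor.append(11)
    h += out[h]
    if value > 6:
        h = out
    if factor <= 29 and 29 <= h:
        print(value)
    else:
        record(20)
    return out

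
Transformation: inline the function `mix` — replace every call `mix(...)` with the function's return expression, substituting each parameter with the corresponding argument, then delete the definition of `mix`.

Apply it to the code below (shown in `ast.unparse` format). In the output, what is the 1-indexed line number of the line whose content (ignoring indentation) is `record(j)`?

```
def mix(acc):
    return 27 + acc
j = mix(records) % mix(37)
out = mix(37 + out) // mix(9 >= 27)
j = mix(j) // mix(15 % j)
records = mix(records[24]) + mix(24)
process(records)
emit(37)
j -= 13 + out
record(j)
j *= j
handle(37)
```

8

Transformed code:
j = (27 + records) % (27 + 37)
out = (27 + (37 + out)) // (27 + (9 >= 27))
j = (27 + j) // (27 + 15 % j)
records = 27 + records[24] + (27 + 24)
process(records)
emit(37)
j -= 13 + out
record(j)
j *= j
handle(37)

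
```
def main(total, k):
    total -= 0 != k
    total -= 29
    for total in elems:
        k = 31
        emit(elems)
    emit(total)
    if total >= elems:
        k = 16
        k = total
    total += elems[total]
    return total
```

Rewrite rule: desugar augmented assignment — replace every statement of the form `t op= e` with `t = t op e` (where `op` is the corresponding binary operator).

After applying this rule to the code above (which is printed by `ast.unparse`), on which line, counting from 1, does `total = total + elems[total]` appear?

11

Transformed code:
def main(total, k):
    total = total - (0 != k)
    total = total - 29
    for total in elems:
        k = 31
        emit(elems)
    emit(total)
    if total >= elems:
        k = 16
        k = total
    total = total + elems[total]
    return total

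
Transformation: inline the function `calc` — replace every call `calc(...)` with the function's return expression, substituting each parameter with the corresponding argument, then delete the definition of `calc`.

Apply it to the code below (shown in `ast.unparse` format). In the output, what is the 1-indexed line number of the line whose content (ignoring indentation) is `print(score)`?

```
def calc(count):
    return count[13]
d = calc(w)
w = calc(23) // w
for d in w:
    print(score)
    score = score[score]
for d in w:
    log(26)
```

4

Transformed code:
d = w[13]
w = 23[13] // w
for d in w:
    print(score)
    score = score[score]
for d in w:
    log(26)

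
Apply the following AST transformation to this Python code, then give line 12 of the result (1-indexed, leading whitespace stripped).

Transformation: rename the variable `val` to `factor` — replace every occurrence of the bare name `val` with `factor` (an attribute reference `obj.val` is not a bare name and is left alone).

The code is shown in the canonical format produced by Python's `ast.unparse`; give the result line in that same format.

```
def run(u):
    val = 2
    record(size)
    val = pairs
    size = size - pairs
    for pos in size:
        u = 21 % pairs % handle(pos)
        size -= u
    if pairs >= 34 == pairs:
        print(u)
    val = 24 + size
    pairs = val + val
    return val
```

Transformed code:
def run(u):
    factor = 2
    record(size)
    factor = pairs
    size = size - pairs
    for pos in size:
        u = 21 % pairs % handle(pos)
        size -= u
    if pairs >= 34 == pairs:
        print(u)
    factor = 24 + size
    pairs = factor + factor
    return factor

pairs = factor + factor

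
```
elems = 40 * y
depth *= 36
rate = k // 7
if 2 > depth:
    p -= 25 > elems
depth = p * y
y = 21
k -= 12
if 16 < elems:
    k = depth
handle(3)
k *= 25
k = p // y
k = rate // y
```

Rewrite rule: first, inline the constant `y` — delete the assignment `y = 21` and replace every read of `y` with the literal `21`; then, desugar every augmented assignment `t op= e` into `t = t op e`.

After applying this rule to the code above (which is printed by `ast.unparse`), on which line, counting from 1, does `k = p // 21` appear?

Transformed code:
elems = 40 * 21
depth = depth * 36
rate = k // 7
if 2 > depth:
    p = p - (25 > elems)
depth = p * 21
k = k - 12
if 16 < elems:
    k = depth
handle(3)
k = k * 25
k = p // 21
k = rate // 21

12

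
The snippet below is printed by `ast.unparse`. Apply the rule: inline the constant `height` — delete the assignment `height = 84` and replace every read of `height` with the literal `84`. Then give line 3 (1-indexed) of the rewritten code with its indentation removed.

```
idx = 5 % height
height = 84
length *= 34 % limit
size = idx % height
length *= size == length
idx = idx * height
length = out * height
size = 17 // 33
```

size = idx % 84

Transformed code:
idx = 5 % 84
length *= 34 % limit
size = idx % 84
length *= size == length
idx = idx * 84
length = out * 84
size = 17 // 33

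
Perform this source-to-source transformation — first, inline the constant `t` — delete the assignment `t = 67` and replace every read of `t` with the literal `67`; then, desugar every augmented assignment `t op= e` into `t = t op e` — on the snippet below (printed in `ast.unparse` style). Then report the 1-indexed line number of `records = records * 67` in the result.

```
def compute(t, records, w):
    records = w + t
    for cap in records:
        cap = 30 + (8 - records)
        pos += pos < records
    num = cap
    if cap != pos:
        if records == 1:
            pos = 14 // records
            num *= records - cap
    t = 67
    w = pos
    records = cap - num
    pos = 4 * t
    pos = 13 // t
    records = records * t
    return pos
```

15

Transformed code:
def compute(t, records, w):
    records = w + 67
    for cap in records:
        cap = 30 + (8 - records)
        pos = pos + (pos < records)
    num = cap
    if cap != pos:
        if records == 1:
            pos = 14 // records
            num = num * (records - cap)
    w = pos
    records = cap - num
    pos = 4 * 67
    pos = 13 // 67
    records = records * 67
    return pos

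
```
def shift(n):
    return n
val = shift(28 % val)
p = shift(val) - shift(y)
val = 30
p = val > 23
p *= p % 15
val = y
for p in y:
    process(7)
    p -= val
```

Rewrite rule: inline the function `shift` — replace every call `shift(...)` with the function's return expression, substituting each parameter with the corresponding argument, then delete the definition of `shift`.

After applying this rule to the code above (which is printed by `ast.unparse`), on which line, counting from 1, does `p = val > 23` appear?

4

Transformed code:
val = 28 % val
p = val - y
val = 30
p = val > 23
p *= p % 15
val = y
for p in y:
    process(7)
    p -= val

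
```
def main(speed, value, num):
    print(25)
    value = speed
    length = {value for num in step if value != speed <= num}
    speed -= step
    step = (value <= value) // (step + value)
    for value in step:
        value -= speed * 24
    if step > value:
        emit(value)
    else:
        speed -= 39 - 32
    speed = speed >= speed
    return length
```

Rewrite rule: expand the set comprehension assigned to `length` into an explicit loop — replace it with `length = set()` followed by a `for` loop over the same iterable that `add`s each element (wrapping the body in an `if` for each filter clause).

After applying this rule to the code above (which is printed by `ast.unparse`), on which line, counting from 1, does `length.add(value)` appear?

7

Transformed code:
def main(speed, value, num):
    print(25)
    value = speed
    length = set()
    for num in step:
        if value != speed <= num:
            length.add(value)
    speed -= step
    step = (value <= value) // (step + value)
    for value in step:
        value -= speed * 24
    if step > value:
        emit(value)
    else:
        speed -= 39 - 32
    speed = speed >= speed
    return length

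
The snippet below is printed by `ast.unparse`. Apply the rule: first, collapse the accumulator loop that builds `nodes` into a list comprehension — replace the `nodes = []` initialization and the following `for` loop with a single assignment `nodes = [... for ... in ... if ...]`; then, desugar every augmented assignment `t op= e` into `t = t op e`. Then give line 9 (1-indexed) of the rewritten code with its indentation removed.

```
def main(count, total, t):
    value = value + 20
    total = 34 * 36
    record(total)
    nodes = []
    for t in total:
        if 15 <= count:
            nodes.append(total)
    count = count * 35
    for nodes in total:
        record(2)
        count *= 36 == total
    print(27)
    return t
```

Transformed code:
def main(count, total, t):
    value = value + 20
    total = 34 * 36
    record(total)
    nodes = [total for t in total if 15 <= count]
    count = count * 35
    for nodes in total:
        record(2)
        count = count * (36 == total)
    print(27)
    return t

count = count * (36 == total)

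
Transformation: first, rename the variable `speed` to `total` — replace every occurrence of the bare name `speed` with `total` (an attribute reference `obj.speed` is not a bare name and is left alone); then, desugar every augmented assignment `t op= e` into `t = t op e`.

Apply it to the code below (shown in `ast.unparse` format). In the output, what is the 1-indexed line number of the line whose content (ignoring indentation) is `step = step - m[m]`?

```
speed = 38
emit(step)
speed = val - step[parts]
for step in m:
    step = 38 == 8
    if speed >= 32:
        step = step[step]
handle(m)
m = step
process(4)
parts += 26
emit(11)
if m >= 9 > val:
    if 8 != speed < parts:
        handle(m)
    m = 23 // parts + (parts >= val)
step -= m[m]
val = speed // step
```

17

Transformed code:
total = 38
emit(step)
total = val - step[parts]
for step in m:
    step = 38 == 8
    if total >= 32:
        step = step[step]
handle(m)
m = step
process(4)
parts = parts + 26
emit(11)
if m >= 9 > val:
    if 8 != total < parts:
        handle(m)
    m = 23 // parts + (parts >= val)
step = step - m[m]
val = total // step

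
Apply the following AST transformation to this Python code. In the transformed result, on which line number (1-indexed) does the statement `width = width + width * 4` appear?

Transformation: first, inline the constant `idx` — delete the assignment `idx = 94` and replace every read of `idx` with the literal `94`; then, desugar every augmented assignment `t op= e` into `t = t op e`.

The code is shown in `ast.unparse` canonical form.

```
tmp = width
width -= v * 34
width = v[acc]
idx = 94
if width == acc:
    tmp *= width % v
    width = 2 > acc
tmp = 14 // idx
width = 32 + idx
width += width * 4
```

Transformed code:
tmp = width
width = width - v * 34
width = v[acc]
if width == acc:
    tmp = tmp * (width % v)
    width = 2 > acc
tmp = 14 // 94
width = 32 + 94
width = width + width * 4

9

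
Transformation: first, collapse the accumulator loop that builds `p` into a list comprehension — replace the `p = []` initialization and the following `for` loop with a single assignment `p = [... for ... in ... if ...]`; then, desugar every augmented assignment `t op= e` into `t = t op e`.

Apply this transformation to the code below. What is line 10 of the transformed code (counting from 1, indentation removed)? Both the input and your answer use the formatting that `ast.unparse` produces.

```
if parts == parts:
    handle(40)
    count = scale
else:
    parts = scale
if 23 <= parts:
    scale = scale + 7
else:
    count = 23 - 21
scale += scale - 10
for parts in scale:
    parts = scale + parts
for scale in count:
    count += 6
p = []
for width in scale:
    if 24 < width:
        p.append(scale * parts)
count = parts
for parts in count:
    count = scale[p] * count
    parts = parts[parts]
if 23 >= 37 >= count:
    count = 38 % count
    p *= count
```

Transformed code:
if parts == parts:
    handle(40)
    count = scale
else:
    parts = scale
if 23 <= parts:
    scale = scale + 7
else:
    count = 23 - 21
scale = scale + (scale - 10)
for parts in scale:
    parts = scale + parts
for scale in count:
    count = count + 6
p = [scale * parts for width in scale if 24 < width]
count = parts
for parts in count:
    count = scale[p] * count
    parts = parts[parts]
if 23 >= 37 >= count:
    count = 38 % count
    p = p * count

scale = scale + (scale - 10)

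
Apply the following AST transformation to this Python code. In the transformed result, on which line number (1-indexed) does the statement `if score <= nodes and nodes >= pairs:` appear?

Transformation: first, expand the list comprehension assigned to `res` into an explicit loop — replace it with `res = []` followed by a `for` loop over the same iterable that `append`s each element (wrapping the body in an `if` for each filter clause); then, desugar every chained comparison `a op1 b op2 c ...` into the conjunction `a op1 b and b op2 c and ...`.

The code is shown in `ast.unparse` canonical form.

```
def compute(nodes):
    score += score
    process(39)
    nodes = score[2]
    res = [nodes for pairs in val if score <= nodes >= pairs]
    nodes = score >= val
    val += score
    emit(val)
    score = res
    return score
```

Transformed code:
def compute(nodes):
    score += score
    process(39)
    nodes = score[2]
    res = []
    for pairs in val:
        if score <= nodes and nodes >= pairs:
            res.append(nodes)
    nodes = score >= val
    val += score
    emit(val)
    score = res
    return score

7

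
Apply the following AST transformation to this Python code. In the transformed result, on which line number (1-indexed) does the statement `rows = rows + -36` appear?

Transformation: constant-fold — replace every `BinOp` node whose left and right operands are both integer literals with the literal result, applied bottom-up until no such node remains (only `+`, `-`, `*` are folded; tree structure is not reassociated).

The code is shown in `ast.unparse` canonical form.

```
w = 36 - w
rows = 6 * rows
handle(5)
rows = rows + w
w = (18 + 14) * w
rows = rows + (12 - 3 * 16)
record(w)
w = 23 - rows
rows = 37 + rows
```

Transformed code:
w = 36 - w
rows = 6 * rows
handle(5)
rows = rows + w
w = 32 * w
rows = rows + -36
record(w)
w = 23 - rows
rows = 37 + rows

6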